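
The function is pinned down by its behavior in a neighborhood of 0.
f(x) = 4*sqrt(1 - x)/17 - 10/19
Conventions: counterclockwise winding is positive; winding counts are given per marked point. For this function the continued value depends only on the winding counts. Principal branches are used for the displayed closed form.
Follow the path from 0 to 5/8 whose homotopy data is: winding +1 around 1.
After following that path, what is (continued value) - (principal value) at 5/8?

The rational part is single-valued and drops out of the difference; each branch term changes only by its own monodromy.
(4/17)*sqrt(1 - x/(1)): winding +1 is odd, the square root flips sign, contributing -2*(4/17)*sqrt(1 - (5/8)/(1)) = -2*(4/17)*sqrt(3/8) = -(2/17)*sqrt(6).
Summing the contributions at x = 5/8 gives -(2/17)*sqrt(6).

Continued minus principal equals -(2/17)*sqrt(6).


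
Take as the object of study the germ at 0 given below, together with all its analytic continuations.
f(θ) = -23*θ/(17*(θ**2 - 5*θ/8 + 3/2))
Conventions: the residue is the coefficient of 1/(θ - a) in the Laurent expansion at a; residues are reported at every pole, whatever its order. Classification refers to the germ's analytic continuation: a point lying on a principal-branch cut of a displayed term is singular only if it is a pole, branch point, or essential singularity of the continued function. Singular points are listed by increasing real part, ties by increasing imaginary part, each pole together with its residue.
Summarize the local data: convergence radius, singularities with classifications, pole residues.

Radius of convergence at 0: (1/2)*sqrt(6).
At (5/16) - ((1/16)*sqrt(359))*i: a pole of order 1; residue (-23/34) - ((115/12206)*sqrt(359))*i.
At (5/16) + ((1/16)*sqrt(359))*i: a pole of order 1; residue (-23/34) + ((115/12206)*sqrt(359))*i.

Denominator factor (θ**2 - 5*θ/8 + 3/2): discriminant -359/64, complex-conjugate roots (5/16) + ((1/16)*sqrt(359))*i and (5/16) - ((1/16)*sqrt(359))*i; poles of order 1, moduli (1/2)*sqrt(6) and (1/2)*sqrt(6).
The radius of convergence is the smallest modulus among the singular points: (1/2)*sqrt(6).
The factor θ**2 - 5*θ/8 + 3/2 splits as (θ - a)(θ - a') with a = (5/16) - ((1/16)*sqrt(359))*i, a' = (5/16) + ((1/16)*sqrt(359))*i. At the order-1 pole a set g(θ) = (θ - a)*f(θ) = [-23*θ/17] / (θ - a').
Simple pole: residue = g(a) at a = (5/16) - ((1/16)*sqrt(359))*i, which is (-23/34) - ((115/12206)*sqrt(359))*i.
The factor θ**2 - 5*θ/8 + 3/2 splits as (θ - a)(θ - a') with a = (5/16) + ((1/16)*sqrt(359))*i, a' = (5/16) - ((1/16)*sqrt(359))*i. At the order-1 pole a set g(θ) = (θ - a)*f(θ) = [-23*θ/17] / (θ - a').
Simple pole: residue = g(a) at a = (5/16) + ((1/16)*sqrt(359))*i, which is (-23/34) + ((115/12206)*sqrt(359))*i.
List the singular points by increasing real part (a conjugate pair: the negative imaginary part first).


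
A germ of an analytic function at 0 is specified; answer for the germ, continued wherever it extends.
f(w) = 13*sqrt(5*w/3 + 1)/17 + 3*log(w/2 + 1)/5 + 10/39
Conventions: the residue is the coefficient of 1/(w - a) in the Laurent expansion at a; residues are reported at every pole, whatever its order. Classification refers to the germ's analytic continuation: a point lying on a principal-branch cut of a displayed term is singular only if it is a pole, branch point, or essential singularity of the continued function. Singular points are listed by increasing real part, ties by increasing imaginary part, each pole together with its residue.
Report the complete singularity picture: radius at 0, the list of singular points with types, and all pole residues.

Radius of convergence at 0: 3/5.
At -2: a logarithmic branch point.
At -3/5: an algebraic (square-root) branch point.

Branch term (3/5)*log(1 - w/(-2)): its argument vanishes at w = -2, a logarithmic branch point, modulus 2.
Branch term (13/17)*sqrt(1 - w/(-3/5)): its argument vanishes at w = -3/5, a square-root branch point, modulus 3/5.
The radius of convergence is the smallest modulus among the singular points: 3/5.
List the singular points by increasing real part (a conjugate pair: the negative imaginary part first).


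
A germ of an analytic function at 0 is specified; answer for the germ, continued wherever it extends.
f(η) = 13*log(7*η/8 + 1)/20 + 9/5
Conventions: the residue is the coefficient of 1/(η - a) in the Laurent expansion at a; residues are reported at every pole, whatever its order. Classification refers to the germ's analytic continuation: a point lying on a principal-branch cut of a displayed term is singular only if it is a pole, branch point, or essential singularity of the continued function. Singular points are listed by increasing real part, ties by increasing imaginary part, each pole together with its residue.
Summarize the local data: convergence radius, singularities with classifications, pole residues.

Branch term (13/20)*log(1 - η/(-8/7)): its argument vanishes at η = -8/7, a logarithmic branch point, modulus 8/7.
The radius of convergence is the smallest modulus among the singular points: 8/7.

Radius of convergence at 0: 8/7.
At -8/7: a logarithmic branch point.


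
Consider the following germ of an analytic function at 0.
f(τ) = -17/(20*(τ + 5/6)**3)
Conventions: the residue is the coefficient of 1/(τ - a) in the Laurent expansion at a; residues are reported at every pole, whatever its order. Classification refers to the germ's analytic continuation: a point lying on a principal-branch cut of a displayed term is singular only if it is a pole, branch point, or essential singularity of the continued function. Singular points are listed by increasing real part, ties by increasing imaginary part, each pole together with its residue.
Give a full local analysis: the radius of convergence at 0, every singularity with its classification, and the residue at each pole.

Denominator factor (τ + 5/6)^3: pole of order 3 at -5/6, modulus 5/6.
The radius of convergence is the smallest modulus among the singular points: 5/6.
At the order-3 pole -5/6 set g(τ) = (τ - (-5/6))^3*f(τ) = -17/20.
Order-3 pole: residue = g''(a)/2; g''(-5/6) = 0, so the residue is 0.

Radius of convergence at 0: 5/6.
At -5/6: a pole of order 3; residue 0.


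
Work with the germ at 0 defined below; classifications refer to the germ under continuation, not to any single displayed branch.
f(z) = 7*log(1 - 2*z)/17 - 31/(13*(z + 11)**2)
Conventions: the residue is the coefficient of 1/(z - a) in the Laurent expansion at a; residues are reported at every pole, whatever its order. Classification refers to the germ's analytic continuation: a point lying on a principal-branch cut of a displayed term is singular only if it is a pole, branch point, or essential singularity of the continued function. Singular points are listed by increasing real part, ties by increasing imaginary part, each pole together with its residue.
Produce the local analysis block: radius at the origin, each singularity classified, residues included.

Denominator factor (z + 11)^2: pole of order 2 at -11, modulus 11.
Branch term (7/17)*log(1 - z/(1/2)): its argument vanishes at z = 1/2, a logarithmic branch point, modulus 1/2.
The radius of convergence is the smallest modulus among the singular points: 1/2.
The branch term is analytic at -11 and contributes nothing to the residue; only the rational part matters.
At the order-2 pole -11 set g(z) = (z - (-11))^2*(rational part) = -31/13.
Order-2 pole: residue = g'(a); g'(-11) = 0, so the residue is 0.
List the singular points by increasing real part (a conjugate pair: the negative imaginary part first).

Radius of convergence at 0: 1/2.
At -11: a pole of order 2; residue 0.
At 1/2: a logarithmic branch point.


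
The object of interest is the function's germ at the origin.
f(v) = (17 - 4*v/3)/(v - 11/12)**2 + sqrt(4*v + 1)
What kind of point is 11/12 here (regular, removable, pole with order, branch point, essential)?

The denominator factor v - 11/12 vanishes at 11/12 and appears to the power 2; the numerator there equals 142/9, nonzero, and no other factor vanishes.
The branch terms are analytic at this point.
Hence a pole whose order is the multiplicity, 2.

The point is a pole of order 2.


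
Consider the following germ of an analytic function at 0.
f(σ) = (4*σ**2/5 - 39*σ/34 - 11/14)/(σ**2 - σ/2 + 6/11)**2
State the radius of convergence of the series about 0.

Denominator factor (σ**2 - σ/2 + 6/11)^2: discriminant -85/44, complex-conjugate roots (1/4) + ((1/44)*sqrt(935))*i and (1/4) - ((1/44)*sqrt(935))*i; poles of order 2, moduli (1/11)*sqrt(66) and (1/11)*sqrt(66).
The radius of convergence is the smallest modulus among the singular points: (1/11)*sqrt(66).

The radius of convergence is (1/11)*sqrt(66).


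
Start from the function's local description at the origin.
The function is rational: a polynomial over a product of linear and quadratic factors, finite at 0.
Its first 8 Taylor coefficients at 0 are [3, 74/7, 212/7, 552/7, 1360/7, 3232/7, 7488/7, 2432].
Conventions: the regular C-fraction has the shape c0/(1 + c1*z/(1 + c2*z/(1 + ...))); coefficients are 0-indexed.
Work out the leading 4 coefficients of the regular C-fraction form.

Taylor coefficients (read off): a_0 = 3, a_1 = 74/7, a_2 = 212/7, a_3 = 552/7.
c0 = a_0 = 3. Peel one level at a time: if S = 1 + c*z/S' with S'(0) = 1, then c is the z-coefficient of S and S' = c*z/(S - 1).
S_1 = c0/f = 1 + (-74/21)*z + (1024/441)*z^2 + ...; c1 = -74/21.
S_2 = c1*z/(S_1 - 1) = 1 + (512/777)*z + (1024/1369)*z^2 + ...; c2 = 512/777.
S_3 = c2*z/(S_2 - 1) = 1 + (-42/37)*z + ...; c3 = -42/37.

The regular C-fraction coefficients are [3, -74/21, 512/777, -42/37].


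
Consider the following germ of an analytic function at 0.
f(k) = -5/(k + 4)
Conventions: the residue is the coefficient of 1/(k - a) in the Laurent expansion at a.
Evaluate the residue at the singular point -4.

The residue is -5.

At the order-1 pole -4 set g(k) = (k - (-4))*f(k) = -5.
Simple pole: residue = g(a) at a = -4, which is -5.


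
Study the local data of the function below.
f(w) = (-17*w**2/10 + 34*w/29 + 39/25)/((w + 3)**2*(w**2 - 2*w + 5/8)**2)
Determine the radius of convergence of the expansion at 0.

Denominator factor (w**2 - 2*w + 5/8)^2: discriminant 3/2, real irrational roots 1 + (1/4)*sqrt(6) and 1 - (1/4)*sqrt(6); poles of order 2, moduli 1 + (1/4)*sqrt(6) and 1 - (1/4)*sqrt(6).
Denominator factor (w + 3)^2: pole of order 2 at -3, modulus 3.
The radius of convergence is the smallest modulus among the singular points: 1 - (1/4)*sqrt(6).

The radius of convergence is 1 - (1/4)*sqrt(6).


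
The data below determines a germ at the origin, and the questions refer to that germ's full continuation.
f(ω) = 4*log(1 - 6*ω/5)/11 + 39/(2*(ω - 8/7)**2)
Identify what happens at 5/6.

The term (4/11)*log(1 - ω/(5/6)) has argument 1 - 5/6/(5/6) = 0 at 5/6: a logarithmic (infinitely-sheeted) branch point; the remaining terms are analytic or single-valued there.

The point is a logarithmic branch point.


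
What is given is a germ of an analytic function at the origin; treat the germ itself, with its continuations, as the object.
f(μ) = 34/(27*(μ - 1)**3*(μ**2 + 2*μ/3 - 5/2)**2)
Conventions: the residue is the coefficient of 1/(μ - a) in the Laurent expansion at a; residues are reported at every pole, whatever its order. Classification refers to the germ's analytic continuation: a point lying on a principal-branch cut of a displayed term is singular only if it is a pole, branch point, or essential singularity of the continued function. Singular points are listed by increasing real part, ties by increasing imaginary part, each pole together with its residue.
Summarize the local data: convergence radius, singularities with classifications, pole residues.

Radius of convergence at 0: 1.
At -1/3 - (1/6)*sqrt(94): a pole of order 2; residue -18768/625 + (4275024/1380625)*sqrt(94).
At 1: a pole of order 3; residue 37536/625.
At -1/3 + (1/6)*sqrt(94): a pole of order 2; residue -18768/625 - (4275024/1380625)*sqrt(94).


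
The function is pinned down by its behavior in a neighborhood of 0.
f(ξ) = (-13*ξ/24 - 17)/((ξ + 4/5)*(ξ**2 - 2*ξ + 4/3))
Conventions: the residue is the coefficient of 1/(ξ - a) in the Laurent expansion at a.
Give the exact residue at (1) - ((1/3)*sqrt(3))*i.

The factor ξ**2 - 2*ξ + 4/3 splits as (ξ - a)(ξ - a') with a = (1) - ((1/3)*sqrt(3))*i, a' = (1) + ((1/3)*sqrt(3))*i. At the order-1 pole a set g(ξ) = (ξ - a)*f(ξ) = [(-13*ξ/24 - 17)/(ξ + 4/5)] / (ξ - a').
Simple pole: residue = g(a) at a = (1) - ((1/3)*sqrt(3))*i, which is (2485/1072) - ((7145/1608)*sqrt(3))*i.

The residue is (2485/1072) - ((7145/1608)*sqrt(3))*i.


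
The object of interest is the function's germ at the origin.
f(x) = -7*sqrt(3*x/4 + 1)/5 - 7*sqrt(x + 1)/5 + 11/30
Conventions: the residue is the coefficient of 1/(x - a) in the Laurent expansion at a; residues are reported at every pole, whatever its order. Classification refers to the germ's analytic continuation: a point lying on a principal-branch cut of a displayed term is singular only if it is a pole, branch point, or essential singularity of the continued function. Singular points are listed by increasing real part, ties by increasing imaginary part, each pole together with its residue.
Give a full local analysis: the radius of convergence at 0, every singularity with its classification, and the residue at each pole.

Radius of convergence at 0: 1.
At -4/3: an algebraic (square-root) branch point.
At -1: an algebraic (square-root) branch point.

Branch term (-7/5)*sqrt(1 - x/(-4/3)): its argument vanishes at x = -4/3, a square-root branch point, modulus 4/3.
Branch term (-7/5)*sqrt(1 - x/(-1)): its argument vanishes at x = -1, a square-root branch point, modulus 1.
The radius of convergence is the smallest modulus among the singular points: 1.
List the singular points by increasing real part (a conjugate pair: the negative imaginary part first).


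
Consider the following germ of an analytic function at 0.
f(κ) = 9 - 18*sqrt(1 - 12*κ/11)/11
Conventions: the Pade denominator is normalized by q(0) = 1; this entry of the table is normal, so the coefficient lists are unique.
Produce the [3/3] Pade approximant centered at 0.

The Pade approximant has numerator coefficients [81/11, -1107/121, 3078/1331, 729/14641]; denominator coefficients [1, -15/11, 54/121, -27/1331].

Taylor coefficients needed (expand at 0): a_0 = 81/11, a_1 = 108/121, a_2 = 324/1331, a_3 = 1944/14641, a_4 = 14580/161051, a_5 = 122472/1771561, a_6 = 1102248/19487171.
Write the denominator as Q(κ) = 1 + q1*κ + q2*κ^2 + q3*κ^3. Requiring Q*f - P = O(κ^7) with deg P <= 3 kills the coefficients of κ^4..κ^6 in Q*f:
  κ^4: a_4 + q1*a_3 + q2*a_2 + q3*a_1 = 0, i.e. 14580/161051 + (1944/14641)*q1 + (324/1331)*q2 + (108/121)*q3 = 0.
  κ^5: a_5 + q1*a_4 + q2*a_3 + q3*a_2 = 0, i.e. 122472/1771561 + (14580/161051)*q1 + (1944/14641)*q2 + (324/1331)*q3 = 0.
  κ^6: a_6 + q1*a_5 + q2*a_4 + q3*a_3 = 0, i.e. 1102248/19487171 + (122472/1771561)*q1 + (14580/161051)*q2 + (1944/14641)*q3 = 0.
Solving this linear system: q1 = -15/11, q2 = 54/121, q3 = -27/1331.
The numerator is Q*f truncated at degree 3: P0 = a_0 = 81/11; P1 = a_1 + q1*a_0 = -1107/121; P2 = a_2 + q1*a_1 + q2*a_0 = 3078/1331; P3 = a_3 + q1*a_2 + q2*a_1 + q3*a_0 = 729/14641.


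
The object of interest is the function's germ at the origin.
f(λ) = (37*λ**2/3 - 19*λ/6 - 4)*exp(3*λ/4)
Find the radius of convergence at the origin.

The radius of convergence is infinite.

The factor exp(3*λ/4) is entire and contributes no finite singular point.
The polynomial part has no poles.
No finite singular points: the Taylor series at 0 converges everywhere.


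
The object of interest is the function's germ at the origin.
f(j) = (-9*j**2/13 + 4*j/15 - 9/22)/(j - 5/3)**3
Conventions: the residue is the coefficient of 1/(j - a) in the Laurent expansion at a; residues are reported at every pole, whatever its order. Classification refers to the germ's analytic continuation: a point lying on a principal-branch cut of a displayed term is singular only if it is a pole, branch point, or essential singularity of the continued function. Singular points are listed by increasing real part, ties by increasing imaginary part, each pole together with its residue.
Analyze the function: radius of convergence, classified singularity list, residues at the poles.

Radius of convergence at 0: 5/3.
At 5/3: a pole of order 3; residue -9/13.

Denominator factor (j - 5/3)^3: pole of order 3 at 5/3, modulus 5/3.
The radius of convergence is the smallest modulus among the singular points: 5/3.
At the order-3 pole 5/3 set g(j) = (j - (5/3))^3*f(j) = -9*j**2/13 + 4*j/15 - 9/22.
Order-3 pole: residue = g''(a)/2; g''(5/3) = -18/13, so the residue is -9/13.


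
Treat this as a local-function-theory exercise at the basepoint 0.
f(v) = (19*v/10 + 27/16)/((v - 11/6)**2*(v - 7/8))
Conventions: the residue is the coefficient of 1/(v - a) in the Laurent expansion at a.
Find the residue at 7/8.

At the order-1 pole 7/8 set g(v) = (v - (7/8))*f(v) = (19*v/10 + 27/16)/(v - 11/6)**2.
Simple pole: residue = g(a) at a = 7/8, which is 9648/2645.

The residue is 9648/2645.


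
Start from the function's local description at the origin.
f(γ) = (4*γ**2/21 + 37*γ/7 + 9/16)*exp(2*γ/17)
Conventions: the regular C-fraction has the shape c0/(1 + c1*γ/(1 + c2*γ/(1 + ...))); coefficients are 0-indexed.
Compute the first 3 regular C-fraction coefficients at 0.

The regular C-fraction coefficients are [9/16, -10190/1071, 51085841/5456745].

Taylor coefficients (expand at 0): a_0 = 9/16, a_1 = 5095/952, a_2 = 39629/48552.
c0 = a_0 = 9/16. Peel one level at a time: if S = 1 + c*γ/S' with S'(0) = 1, then c is the γ-coefficient of S and S' = c*γ/(S - 1).
S_1 = c0/f = 1 + (-10190/1071)*γ + (102171682/1147041)*γ^2 + ...; c1 = -10190/1071.
S_2 = c1*γ/(S_1 - 1) = 1 + (51085841/5456745)*γ + ...; c2 = 51085841/5456745.


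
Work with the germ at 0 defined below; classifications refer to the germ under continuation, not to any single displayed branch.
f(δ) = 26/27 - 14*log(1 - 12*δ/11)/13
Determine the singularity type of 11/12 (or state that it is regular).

The point is a logarithmic branch point.

The term (-14/13)*log(1 - δ/(11/12)) has argument 1 - 11/12/(11/12) = 0 at 11/12: a logarithmic (infinitely-sheeted) branch point; the remaining terms are analytic or single-valued there.


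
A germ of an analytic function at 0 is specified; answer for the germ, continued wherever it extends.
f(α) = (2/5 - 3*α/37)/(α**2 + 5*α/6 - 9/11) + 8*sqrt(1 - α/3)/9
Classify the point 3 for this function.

The term (8/9)*sqrt(1 - α/(3)) has argument 1 - 3/(3) = 0 at 3: a square-root (algebraic, two-sheeted) branch point; the remaining terms are analytic or single-valued there.

The point is an algebraic (square-root) branch point.


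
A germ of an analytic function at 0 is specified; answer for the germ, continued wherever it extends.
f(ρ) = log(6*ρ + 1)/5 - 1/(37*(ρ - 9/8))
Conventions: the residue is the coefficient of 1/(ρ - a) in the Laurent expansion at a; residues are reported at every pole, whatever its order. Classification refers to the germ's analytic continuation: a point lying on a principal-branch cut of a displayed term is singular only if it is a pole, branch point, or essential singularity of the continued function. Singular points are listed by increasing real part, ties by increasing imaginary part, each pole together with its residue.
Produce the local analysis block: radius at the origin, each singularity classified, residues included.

Radius of convergence at 0: 1/6.
At -1/6: a logarithmic branch point.
At 9/8: a pole of order 1; residue -1/37.

Denominator factor (ρ - 9/8): pole of order 1 at 9/8, modulus 9/8.
Branch term (1/5)*log(1 - ρ/(-1/6)): its argument vanishes at ρ = -1/6, a logarithmic branch point, modulus 1/6.
The radius of convergence is the smallest modulus among the singular points: 1/6.
The branch term is analytic at 9/8 and contributes nothing to the residue; only the rational part matters.
At the order-1 pole 9/8 set g(ρ) = (ρ - (9/8))*(rational part) = -1/37.
Simple pole: residue = g(a) at a = 9/8, which is -1/37.
List the singular points by increasing real part (a conjugate pair: the negative imaginary part first).


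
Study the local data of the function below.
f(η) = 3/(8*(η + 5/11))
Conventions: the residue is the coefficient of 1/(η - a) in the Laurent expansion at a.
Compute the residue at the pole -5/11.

At the order-1 pole -5/11 set g(η) = (η - (-5/11))*f(η) = 3/8.
Simple pole: residue = g(a) at a = -5/11, which is 3/8.

The residue is 3/8.


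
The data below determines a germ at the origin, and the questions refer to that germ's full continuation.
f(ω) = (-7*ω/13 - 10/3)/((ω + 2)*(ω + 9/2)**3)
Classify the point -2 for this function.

The denominator factor ω + 2 vanishes at -2 and appears to the power 1; the numerator there equals -88/39, nonzero, and no other factor vanishes.
Hence a pole whose order is the multiplicity, 1.

The point is a pole of order 1.


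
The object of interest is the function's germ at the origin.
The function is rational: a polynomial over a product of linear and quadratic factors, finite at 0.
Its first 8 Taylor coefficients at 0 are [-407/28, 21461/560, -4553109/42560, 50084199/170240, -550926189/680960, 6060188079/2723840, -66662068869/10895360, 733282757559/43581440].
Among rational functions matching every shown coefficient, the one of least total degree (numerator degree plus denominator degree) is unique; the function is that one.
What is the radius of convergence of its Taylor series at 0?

The radius of convergence is 4/11.

No rational of total degree below 3 reproduces all 8 coefficients; solving the [2/1] Pade equations on them gives f(σ) = (-11*σ**2/19 - 3*σ/5 - 37/7)/(σ + 4/11), whose expansion matches every shown term.
Denominator factor (σ + 4/11): pole of order 1 at -4/11, modulus 4/11.
The radius of convergence is the smallest modulus among the singular points: 4/11.


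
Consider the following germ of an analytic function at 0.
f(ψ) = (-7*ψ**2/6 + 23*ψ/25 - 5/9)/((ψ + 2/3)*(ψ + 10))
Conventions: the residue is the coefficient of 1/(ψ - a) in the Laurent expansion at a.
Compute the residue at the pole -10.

The residue is 5689/420.

At the order-1 pole -10 set g(ψ) = (ψ - (-10))*f(ψ) = (-7*ψ**2/6 + 23*ψ/25 - 5/9)/(ψ + 2/3).
Simple pole: residue = g(a) at a = -10, which is 5689/420.


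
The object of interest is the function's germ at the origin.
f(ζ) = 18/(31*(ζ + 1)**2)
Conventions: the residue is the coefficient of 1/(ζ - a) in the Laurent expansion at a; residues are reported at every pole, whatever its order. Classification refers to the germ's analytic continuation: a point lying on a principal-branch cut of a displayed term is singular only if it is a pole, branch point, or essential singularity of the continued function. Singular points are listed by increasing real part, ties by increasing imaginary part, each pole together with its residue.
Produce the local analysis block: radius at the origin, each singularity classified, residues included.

Denominator factor (ζ + 1)^2: pole of order 2 at -1, modulus 1.
The radius of convergence is the smallest modulus among the singular points: 1.
At the order-2 pole -1 set g(ζ) = (ζ - (-1))^2*f(ζ) = 18/31.
Order-2 pole: residue = g'(a); g'(-1) = 0, so the residue is 0.

Radius of convergence at 0: 1.
At -1: a pole of order 2; residue 0.


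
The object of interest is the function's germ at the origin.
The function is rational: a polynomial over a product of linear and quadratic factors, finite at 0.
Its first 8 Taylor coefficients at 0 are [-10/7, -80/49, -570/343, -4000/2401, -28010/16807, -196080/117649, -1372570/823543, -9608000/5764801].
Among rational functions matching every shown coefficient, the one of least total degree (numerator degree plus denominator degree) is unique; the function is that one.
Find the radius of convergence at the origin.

No rational of total degree below 2 reproduces all 8 coefficients; solving the [0/2] Pade equations on them gives f(κ) = -10/((κ - 7)*(κ - 1)), whose expansion matches every shown term.
Denominator factor (κ - 7): pole of order 1 at 7, modulus 7.
Denominator factor (κ - 1): pole of order 1 at 1, modulus 1.
The radius of convergence is the smallest modulus among the singular points: 1.

The radius of convergence is 1.


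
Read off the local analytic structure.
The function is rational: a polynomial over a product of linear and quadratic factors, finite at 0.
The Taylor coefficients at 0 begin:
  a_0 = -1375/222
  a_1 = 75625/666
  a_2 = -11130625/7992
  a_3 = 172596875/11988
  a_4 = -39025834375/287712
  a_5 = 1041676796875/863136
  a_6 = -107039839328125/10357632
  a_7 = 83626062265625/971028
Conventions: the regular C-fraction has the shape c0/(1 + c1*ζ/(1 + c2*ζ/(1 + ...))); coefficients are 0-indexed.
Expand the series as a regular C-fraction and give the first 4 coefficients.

The regular C-fraction coefficients are [-1375/222, 55/3, -267/44, 45769/11748].

Taylor coefficients (read off): a_0 = -1375/222, a_1 = 75625/666, a_2 = -11130625/7992, a_3 = 172596875/11988.
c0 = a_0 = -1375/222. Peel one level at a time: if S = 1 + c*ζ/S' with S'(0) = 1, then c is the ζ-coefficient of S and S' = c*ζ/(S - 1).
S_1 = c0/f = 1 + (55/3)*ζ + (445/4)*ζ^2 + ...; c1 = 55/3.
S_2 = c1*ζ/(S_1 - 1) = 1 + (-267/44)*ζ + (45769/1936)*ζ^2 + ...; c2 = -267/44.
S_3 = c2*ζ/(S_2 - 1) = 1 + (45769/11748)*ζ + ...; c3 = 45769/11748.


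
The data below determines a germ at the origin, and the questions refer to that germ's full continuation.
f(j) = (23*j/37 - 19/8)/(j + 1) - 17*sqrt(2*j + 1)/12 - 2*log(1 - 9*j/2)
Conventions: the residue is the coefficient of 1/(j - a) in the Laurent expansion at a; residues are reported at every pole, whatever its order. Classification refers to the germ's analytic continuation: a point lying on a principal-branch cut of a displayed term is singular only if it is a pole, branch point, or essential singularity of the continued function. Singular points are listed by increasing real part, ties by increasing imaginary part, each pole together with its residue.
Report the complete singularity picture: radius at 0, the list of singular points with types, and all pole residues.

Radius of convergence at 0: 2/9.
At -1: a pole of order 1; residue -887/296.
At -1/2: an algebraic (square-root) branch point.
At 2/9: a logarithmic branch point.

Denominator factor (j + 1): pole of order 1 at -1, modulus 1.
Branch term (-2)*log(1 - j/(2/9)): its argument vanishes at j = 2/9, a logarithmic branch point, modulus 2/9.
Branch term (-17/12)*sqrt(1 - j/(-1/2)): its argument vanishes at j = -1/2, a square-root branch point, modulus 1/2.
The radius of convergence is the smallest modulus among the singular points: 2/9.
The branch terms are analytic at -1 and contribute nothing to the residue; only the rational part matters.
At the order-1 pole -1 set g(j) = (j - (-1))*(rational part) = 23*j/37 - 19/8.
Simple pole: residue = g(a) at a = -1, which is -887/296.
List the singular points by increasing real part (a conjugate pair: the negative imaginary part first).


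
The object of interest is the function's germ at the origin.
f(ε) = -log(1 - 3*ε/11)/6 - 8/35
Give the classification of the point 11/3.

The term (-1/6)*log(1 - ε/(11/3)) has argument 1 - 11/3/(11/3) = 0 at 11/3: a logarithmic (infinitely-sheeted) branch point; the remaining terms are analytic or single-valued there.

The point is a logarithmic branch point.


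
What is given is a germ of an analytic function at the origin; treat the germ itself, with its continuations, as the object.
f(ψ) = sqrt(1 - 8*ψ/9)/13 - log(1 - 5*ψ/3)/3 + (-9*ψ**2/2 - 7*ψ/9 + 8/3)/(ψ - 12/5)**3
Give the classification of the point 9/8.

The term (1/13)*sqrt(1 - ψ/(9/8)) has argument 1 - 9/8/(9/8) = 0 at 9/8: a square-root (algebraic, two-sheeted) branch point; the remaining terms are analytic or single-valued there.

The point is an algebraic (square-root) branch point.


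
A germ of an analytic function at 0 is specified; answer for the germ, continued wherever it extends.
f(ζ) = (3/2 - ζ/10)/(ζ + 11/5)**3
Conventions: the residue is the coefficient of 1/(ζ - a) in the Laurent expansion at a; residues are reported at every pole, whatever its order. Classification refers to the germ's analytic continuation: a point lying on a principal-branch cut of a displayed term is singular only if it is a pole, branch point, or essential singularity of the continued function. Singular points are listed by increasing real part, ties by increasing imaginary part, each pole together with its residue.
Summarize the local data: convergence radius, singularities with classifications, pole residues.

Radius of convergence at 0: 11/5.
At -11/5: a pole of order 3; residue 0.

Denominator factor (ζ + 11/5)^3: pole of order 3 at -11/5, modulus 11/5.
The radius of convergence is the smallest modulus among the singular points: 11/5.
At the order-3 pole -11/5 set g(ζ) = (ζ - (-11/5))^3*f(ζ) = 3/2 - ζ/10.
Order-3 pole: residue = g''(a)/2; g''(-11/5) = 0, so the residue is 0.


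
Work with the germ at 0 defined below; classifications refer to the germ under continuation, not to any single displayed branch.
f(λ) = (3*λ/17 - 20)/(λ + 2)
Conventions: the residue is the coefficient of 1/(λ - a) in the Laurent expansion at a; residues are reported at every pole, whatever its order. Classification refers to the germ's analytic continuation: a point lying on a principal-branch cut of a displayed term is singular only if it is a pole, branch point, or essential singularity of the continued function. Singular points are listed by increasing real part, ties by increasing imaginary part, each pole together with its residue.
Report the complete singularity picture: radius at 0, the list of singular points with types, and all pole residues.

Radius of convergence at 0: 2.
At -2: a pole of order 1; residue -346/17.

Denominator factor (λ + 2): pole of order 1 at -2, modulus 2.
The radius of convergence is the smallest modulus among the singular points: 2.
At the order-1 pole -2 set g(λ) = (λ - (-2))*f(λ) = 3*λ/17 - 20.
Simple pole: residue = g(a) at a = -2, which is -346/17.


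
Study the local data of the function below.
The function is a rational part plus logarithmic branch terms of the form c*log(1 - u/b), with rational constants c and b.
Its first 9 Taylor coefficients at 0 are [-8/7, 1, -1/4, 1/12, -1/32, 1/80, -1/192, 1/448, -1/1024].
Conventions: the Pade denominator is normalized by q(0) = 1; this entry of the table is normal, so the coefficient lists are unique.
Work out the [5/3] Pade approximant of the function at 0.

Taylor coefficients needed (read off): a_0 = -8/7, a_1 = 1, a_2 = -1/4, a_3 = 1/12, a_4 = -1/32, a_5 = 1/80, a_6 = -1/192, a_7 = 1/448, a_8 = -1/1024.
Write the denominator as Q(u) = 1 + q1*u + q2*u^2 + q3*u^3. Requiring Q*f - P = O(u^9) with deg P <= 5 kills the coefficients of u^6..u^8 in Q*f:
  u^6: a_6 + q1*a_5 + q2*a_4 + q3*a_3 = 0, i.e. -1/192 + (1/80)*q1 + (-1/32)*q2 + (1/12)*q3 = 0.
  u^7: a_7 + q1*a_6 + q2*a_5 + q3*a_4 = 0, i.e. 1/448 + (-1/192)*q1 + (1/80)*q2 + (-1/32)*q3 = 0.
  u^8: a_8 + q1*a_7 + q2*a_6 + q3*a_5 = 0, i.e. -1/1024 + (1/448)*q1 + (-1/192)*q2 + (1/80)*q3 = 0.
Solving this linear system: q1 = 15/16, q2 = 15/56, q3 = 5/224.
The numerator is Q*f truncated at degree 5: P0 = a_0 = -8/7; P1 = a_1 + q1*a_0 = -1/14; P2 = a_2 + q1*a_1 + q2*a_0 = 299/784; P3 = a_3 + q1*a_2 + q2*a_1 + q3*a_0 = 859/9408; P4 = a_4 + q1*a_3 + q2*a_2 + q3*a_1 = 1/448; P5 = a_5 + q1*a_4 + q2*a_3 + q3*a_2 = -1/17920.

The Pade approximant has numerator coefficients [-8/7, -1/14, 299/784, 859/9408, 1/448, -1/17920]; denominator coefficients [1, 15/16, 15/56, 5/224].


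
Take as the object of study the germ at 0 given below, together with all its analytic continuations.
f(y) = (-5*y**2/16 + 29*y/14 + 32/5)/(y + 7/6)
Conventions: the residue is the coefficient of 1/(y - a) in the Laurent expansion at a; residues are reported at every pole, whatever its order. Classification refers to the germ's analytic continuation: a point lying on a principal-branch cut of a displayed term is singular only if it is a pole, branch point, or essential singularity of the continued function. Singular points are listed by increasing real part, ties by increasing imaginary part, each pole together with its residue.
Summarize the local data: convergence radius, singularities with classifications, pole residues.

Denominator factor (y + 7/6): pole of order 1 at -7/6, modulus 7/6.
The radius of convergence is the smallest modulus among the singular points: 7/6.
At the order-1 pole -7/6 set g(y) = (y - (-7/6))*f(y) = -5*y**2/16 + 29*y/14 + 32/5.
Simple pole: residue = g(a) at a = -7/6, which is 10247/2880.

Radius of convergence at 0: 7/6.
At -7/6: a pole of order 1; residue 10247/2880.


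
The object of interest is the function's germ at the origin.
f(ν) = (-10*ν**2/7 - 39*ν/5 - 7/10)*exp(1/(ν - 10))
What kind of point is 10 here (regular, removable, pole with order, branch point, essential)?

The point is an essential singularity.

The exponent 1/(ν - (10)) has a pole at 10, so exp(1/(ν - (10))) takes every nonzero value near it: an essential singularity (not a pole of any order).


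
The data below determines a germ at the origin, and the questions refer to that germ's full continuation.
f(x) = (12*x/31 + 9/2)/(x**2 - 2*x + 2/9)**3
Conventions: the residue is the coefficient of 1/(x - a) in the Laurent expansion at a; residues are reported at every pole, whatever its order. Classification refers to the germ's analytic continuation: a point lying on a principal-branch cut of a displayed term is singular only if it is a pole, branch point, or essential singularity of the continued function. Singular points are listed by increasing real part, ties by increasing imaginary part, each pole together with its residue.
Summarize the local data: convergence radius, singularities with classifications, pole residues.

Radius of convergence at 0: 1 - (1/3)*sqrt(7).
At 1 - (1/3)*sqrt(7): a pole of order 3; residue -(220887/340256)*sqrt(7).
At 1 + (1/3)*sqrt(7): a pole of order 3; residue (220887/340256)*sqrt(7).

Denominator factor (x**2 - 2*x + 2/9)^3: discriminant 28/9, real irrational roots 1 + (1/3)*sqrt(7) and 1 - (1/3)*sqrt(7); poles of order 3, moduli 1 + (1/3)*sqrt(7) and 1 - (1/3)*sqrt(7).
The radius of convergence is the smallest modulus among the singular points: 1 - (1/3)*sqrt(7).
The factor x**2 - 2*x + 2/9 splits as (x - a)(x - a') with a = 1 - (1/3)*sqrt(7), a' = 1 + (1/3)*sqrt(7). At the order-3 pole a set g(x) = (x - a)^3*f(x) = [12*x/31 + 9/2] / (x - a')^3.
Order-3 pole: residue = g''(a)/2; g''(1 - (1/3)*sqrt(7)) = -(220887/170128)*sqrt(7), so the residue is -(220887/340256)*sqrt(7).
The factor x**2 - 2*x + 2/9 splits as (x - a)(x - a') with a = 1 + (1/3)*sqrt(7), a' = 1 - (1/3)*sqrt(7). At the order-3 pole a set g(x) = (x - a)^3*f(x) = [12*x/31 + 9/2] / (x - a')^3.
Order-3 pole: residue = g''(a)/2; g''(1 + (1/3)*sqrt(7)) = (220887/170128)*sqrt(7), so the residue is (220887/340256)*sqrt(7).
List the singular points by increasing real part (a conjugate pair: the negative imaginary part first).


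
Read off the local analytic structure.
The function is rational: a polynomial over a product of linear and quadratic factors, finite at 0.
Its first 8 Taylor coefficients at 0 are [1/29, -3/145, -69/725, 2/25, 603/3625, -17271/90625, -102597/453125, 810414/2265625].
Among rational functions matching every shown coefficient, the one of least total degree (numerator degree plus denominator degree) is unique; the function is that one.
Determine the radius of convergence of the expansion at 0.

No rational of total degree below 6 reproduces all 8 coefficients; solving the [0/6] Pade equations on them gives f(β) = 1/(29*(β**2 + β/5 + 1)**3), whose expansion matches every shown term.
Denominator factor (β**2 + β/5 + 1)^3: discriminant -99/25, complex-conjugate roots (-1/10) + ((3/10)*sqrt(11))*i and (-1/10) - ((3/10)*sqrt(11))*i; poles of order 3, moduli 1 and 1.
The radius of convergence is the smallest modulus among the singular points: 1.

The radius of convergence is 1.


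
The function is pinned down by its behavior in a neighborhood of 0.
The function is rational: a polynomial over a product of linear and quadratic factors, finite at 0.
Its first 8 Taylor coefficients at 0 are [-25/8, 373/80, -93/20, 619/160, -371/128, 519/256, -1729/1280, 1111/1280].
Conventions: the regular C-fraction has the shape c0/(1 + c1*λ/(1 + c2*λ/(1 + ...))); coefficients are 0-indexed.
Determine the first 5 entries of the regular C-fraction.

Taylor coefficients (read off): a_0 = -25/8, a_1 = 373/80, a_2 = -93/20, a_3 = 619/160, a_4 = -371/128.
c0 = a_0 = -25/8. Peel one level at a time: if S = 1 + c*λ/S' with S'(0) = 1, then c is the λ-coefficient of S and S' = c*λ/(S - 1).
S_1 = c0/f = 1 + (373/250)*λ + (46129/62500)*λ^2 + ...; c1 = 373/250.
S_2 = c1*λ/(S_1 - 1) = 1 + (-46129/93250)*λ + (45881/278258)*λ^2 + ...; c2 = -46129/93250.
S_3 = c2*λ/(S_2 - 1) = 1 + (5735125/17206117)*λ + (232608375/8511538564)*λ^2 + ...; c3 = 5735125/17206117.
S_4 = c3*λ/(S_3 - 1) = 1 + (-694103391/8465778596)*λ + ...; c4 = -694103391/8465778596.

The regular C-fraction coefficients are [-25/8, 373/250, -46129/93250, 5735125/17206117, -694103391/8465778596].


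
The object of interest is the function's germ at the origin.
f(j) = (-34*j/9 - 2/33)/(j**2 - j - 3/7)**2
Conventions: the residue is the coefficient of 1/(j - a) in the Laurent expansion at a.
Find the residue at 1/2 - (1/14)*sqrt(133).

The factor j**2 - j - 3/7 splits as (j - a)(j - a') with a = 1/2 - (1/14)*sqrt(133), a' = 1/2 + (1/14)*sqrt(133). At the order-2 pole a set g(j) = (j - a)^2*f(j) = [-34*j/9 - 2/33] / (j - a')^2.
Order-2 pole: residue = g'(a); g'(1/2 - (1/14)*sqrt(133)) = -(2702/35739)*sqrt(133), so the residue is -(2702/35739)*sqrt(133).

The residue is -(2702/35739)*sqrt(133).


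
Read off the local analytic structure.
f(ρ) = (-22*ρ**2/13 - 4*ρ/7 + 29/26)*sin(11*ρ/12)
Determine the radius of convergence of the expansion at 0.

The factor sin(11*ρ/12) is entire and contributes no finite singular point.
The polynomial part has no poles.
No finite singular points: the Taylor series at 0 converges everywhere.

The radius of convergence is infinite.


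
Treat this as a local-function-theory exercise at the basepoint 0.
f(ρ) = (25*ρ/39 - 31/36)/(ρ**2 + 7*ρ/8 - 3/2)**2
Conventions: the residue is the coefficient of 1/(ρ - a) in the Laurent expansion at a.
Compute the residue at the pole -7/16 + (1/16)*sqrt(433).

The factor ρ**2 + 7*ρ/8 - 3/2 splits as (ρ - a)(ρ - a') with a = -7/16 + (1/16)*sqrt(433), a' = -7/16 - (1/16)*sqrt(433). At the order-2 pole a set g(ρ) = (ρ - a)^2*f(ρ) = [25*ρ/39 - 31/36] / (ρ - a')^2.
Order-2 pole: residue = g'(a); g'(-7/16 + (1/16)*sqrt(433)) = (136768/21936213)*sqrt(433), so the residue is (136768/21936213)*sqrt(433).

The residue is (136768/21936213)*sqrt(433).


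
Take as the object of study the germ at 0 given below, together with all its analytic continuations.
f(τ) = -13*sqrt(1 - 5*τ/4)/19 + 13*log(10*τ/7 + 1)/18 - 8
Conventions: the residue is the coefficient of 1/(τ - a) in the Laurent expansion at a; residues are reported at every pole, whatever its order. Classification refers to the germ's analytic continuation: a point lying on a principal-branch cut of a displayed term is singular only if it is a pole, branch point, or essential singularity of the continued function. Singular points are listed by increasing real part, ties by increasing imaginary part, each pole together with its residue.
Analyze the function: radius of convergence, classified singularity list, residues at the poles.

Radius of convergence at 0: 7/10.
At -7/10: a logarithmic branch point.
At 4/5: an algebraic (square-root) branch point.

Branch term (13/18)*log(1 - τ/(-7/10)): its argument vanishes at τ = -7/10, a logarithmic branch point, modulus 7/10.
Branch term (-13/19)*sqrt(1 - τ/(4/5)): its argument vanishes at τ = 4/5, a square-root branch point, modulus 4/5.
The radius of convergence is the smallest modulus among the singular points: 7/10.
List the singular points by increasing real part (a conjugate pair: the negative imaginary part first).
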